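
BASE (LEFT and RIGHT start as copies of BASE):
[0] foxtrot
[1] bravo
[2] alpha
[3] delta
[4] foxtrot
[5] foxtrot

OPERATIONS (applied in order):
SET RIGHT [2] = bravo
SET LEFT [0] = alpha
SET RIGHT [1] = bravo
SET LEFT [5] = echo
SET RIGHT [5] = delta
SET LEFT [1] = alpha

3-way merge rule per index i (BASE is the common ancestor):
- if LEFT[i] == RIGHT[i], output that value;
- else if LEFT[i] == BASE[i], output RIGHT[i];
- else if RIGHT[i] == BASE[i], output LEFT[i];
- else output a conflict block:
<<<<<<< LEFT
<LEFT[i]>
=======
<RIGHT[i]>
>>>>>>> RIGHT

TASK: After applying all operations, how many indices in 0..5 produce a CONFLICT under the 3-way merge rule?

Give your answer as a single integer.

Final LEFT:  [alpha, alpha, alpha, delta, foxtrot, echo]
Final RIGHT: [foxtrot, bravo, bravo, delta, foxtrot, delta]
i=0: L=alpha, R=foxtrot=BASE -> take LEFT -> alpha
i=1: L=alpha, R=bravo=BASE -> take LEFT -> alpha
i=2: L=alpha=BASE, R=bravo -> take RIGHT -> bravo
i=3: L=delta R=delta -> agree -> delta
i=4: L=foxtrot R=foxtrot -> agree -> foxtrot
i=5: BASE=foxtrot L=echo R=delta all differ -> CONFLICT
Conflict count: 1

Answer: 1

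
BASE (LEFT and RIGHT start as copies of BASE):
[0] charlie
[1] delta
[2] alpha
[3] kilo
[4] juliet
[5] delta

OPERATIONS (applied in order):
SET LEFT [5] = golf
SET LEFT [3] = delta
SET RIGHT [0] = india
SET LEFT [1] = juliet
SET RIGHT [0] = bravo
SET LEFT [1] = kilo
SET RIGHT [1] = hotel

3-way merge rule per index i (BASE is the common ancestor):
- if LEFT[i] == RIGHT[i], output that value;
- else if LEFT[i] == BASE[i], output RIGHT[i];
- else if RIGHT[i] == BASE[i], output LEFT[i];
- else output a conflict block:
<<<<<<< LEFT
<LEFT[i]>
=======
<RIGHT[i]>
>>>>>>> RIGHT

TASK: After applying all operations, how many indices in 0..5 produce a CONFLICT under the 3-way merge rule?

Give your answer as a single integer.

Final LEFT:  [charlie, kilo, alpha, delta, juliet, golf]
Final RIGHT: [bravo, hotel, alpha, kilo, juliet, delta]
i=0: L=charlie=BASE, R=bravo -> take RIGHT -> bravo
i=1: BASE=delta L=kilo R=hotel all differ -> CONFLICT
i=2: L=alpha R=alpha -> agree -> alpha
i=3: L=delta, R=kilo=BASE -> take LEFT -> delta
i=4: L=juliet R=juliet -> agree -> juliet
i=5: L=golf, R=delta=BASE -> take LEFT -> golf
Conflict count: 1

Answer: 1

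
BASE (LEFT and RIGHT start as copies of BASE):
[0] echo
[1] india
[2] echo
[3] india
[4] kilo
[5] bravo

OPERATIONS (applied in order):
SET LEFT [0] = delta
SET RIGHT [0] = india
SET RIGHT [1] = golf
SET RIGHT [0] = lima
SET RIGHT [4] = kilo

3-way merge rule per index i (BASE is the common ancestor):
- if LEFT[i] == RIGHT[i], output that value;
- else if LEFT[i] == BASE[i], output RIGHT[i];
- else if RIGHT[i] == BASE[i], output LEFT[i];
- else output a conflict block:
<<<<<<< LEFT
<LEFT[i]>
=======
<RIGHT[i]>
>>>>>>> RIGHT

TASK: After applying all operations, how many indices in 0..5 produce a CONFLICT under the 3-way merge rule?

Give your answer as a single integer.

Answer: 1

Derivation:
Final LEFT:  [delta, india, echo, india, kilo, bravo]
Final RIGHT: [lima, golf, echo, india, kilo, bravo]
i=0: BASE=echo L=delta R=lima all differ -> CONFLICT
i=1: L=india=BASE, R=golf -> take RIGHT -> golf
i=2: L=echo R=echo -> agree -> echo
i=3: L=india R=india -> agree -> india
i=4: L=kilo R=kilo -> agree -> kilo
i=5: L=bravo R=bravo -> agree -> bravo
Conflict count: 1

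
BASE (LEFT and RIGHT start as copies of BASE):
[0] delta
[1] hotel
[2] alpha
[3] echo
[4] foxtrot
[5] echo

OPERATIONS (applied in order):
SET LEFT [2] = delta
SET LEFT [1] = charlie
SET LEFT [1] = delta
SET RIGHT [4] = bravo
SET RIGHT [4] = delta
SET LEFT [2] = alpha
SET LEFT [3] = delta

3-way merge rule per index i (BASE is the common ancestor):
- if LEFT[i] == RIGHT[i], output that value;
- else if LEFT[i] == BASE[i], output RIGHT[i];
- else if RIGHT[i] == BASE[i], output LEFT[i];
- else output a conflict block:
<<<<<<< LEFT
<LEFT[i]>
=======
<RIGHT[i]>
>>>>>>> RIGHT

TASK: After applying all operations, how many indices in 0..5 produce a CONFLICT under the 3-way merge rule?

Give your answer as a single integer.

Answer: 0

Derivation:
Final LEFT:  [delta, delta, alpha, delta, foxtrot, echo]
Final RIGHT: [delta, hotel, alpha, echo, delta, echo]
i=0: L=delta R=delta -> agree -> delta
i=1: L=delta, R=hotel=BASE -> take LEFT -> delta
i=2: L=alpha R=alpha -> agree -> alpha
i=3: L=delta, R=echo=BASE -> take LEFT -> delta
i=4: L=foxtrot=BASE, R=delta -> take RIGHT -> delta
i=5: L=echo R=echo -> agree -> echo
Conflict count: 0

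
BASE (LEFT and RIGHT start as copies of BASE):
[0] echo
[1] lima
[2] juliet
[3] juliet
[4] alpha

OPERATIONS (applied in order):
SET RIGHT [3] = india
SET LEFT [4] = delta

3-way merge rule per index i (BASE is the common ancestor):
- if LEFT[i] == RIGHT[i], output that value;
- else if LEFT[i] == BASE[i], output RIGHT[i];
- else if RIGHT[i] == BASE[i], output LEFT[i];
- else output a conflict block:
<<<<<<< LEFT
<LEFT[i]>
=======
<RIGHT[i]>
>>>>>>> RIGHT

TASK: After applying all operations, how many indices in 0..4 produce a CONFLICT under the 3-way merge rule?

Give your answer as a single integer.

Answer: 0

Derivation:
Final LEFT:  [echo, lima, juliet, juliet, delta]
Final RIGHT: [echo, lima, juliet, india, alpha]
i=0: L=echo R=echo -> agree -> echo
i=1: L=lima R=lima -> agree -> lima
i=2: L=juliet R=juliet -> agree -> juliet
i=3: L=juliet=BASE, R=india -> take RIGHT -> india
i=4: L=delta, R=alpha=BASE -> take LEFT -> delta
Conflict count: 0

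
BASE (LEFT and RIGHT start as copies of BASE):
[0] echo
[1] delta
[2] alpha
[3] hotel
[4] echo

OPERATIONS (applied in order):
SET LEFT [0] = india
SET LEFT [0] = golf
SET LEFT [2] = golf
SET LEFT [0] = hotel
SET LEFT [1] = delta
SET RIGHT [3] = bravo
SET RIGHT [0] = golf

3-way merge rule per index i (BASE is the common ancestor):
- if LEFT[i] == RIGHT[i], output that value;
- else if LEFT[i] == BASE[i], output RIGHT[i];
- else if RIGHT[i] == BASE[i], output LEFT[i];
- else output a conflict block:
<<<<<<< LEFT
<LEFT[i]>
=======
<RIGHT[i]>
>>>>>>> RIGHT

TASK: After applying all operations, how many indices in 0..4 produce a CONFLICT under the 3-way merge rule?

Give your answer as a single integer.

Final LEFT:  [hotel, delta, golf, hotel, echo]
Final RIGHT: [golf, delta, alpha, bravo, echo]
i=0: BASE=echo L=hotel R=golf all differ -> CONFLICT
i=1: L=delta R=delta -> agree -> delta
i=2: L=golf, R=alpha=BASE -> take LEFT -> golf
i=3: L=hotel=BASE, R=bravo -> take RIGHT -> bravo
i=4: L=echo R=echo -> agree -> echo
Conflict count: 1

Answer: 1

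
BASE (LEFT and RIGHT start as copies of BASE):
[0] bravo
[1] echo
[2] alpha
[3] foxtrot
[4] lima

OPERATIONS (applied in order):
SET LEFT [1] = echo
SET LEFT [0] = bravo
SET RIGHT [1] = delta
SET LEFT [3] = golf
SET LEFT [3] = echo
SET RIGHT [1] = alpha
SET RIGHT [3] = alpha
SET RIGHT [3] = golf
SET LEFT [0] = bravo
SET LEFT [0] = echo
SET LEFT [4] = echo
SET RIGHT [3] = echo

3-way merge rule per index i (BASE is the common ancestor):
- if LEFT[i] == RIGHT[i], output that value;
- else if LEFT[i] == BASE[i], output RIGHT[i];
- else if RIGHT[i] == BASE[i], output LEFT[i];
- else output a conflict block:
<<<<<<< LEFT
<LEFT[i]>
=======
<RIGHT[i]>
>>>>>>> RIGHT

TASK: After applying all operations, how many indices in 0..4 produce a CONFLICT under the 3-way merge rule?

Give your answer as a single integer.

Final LEFT:  [echo, echo, alpha, echo, echo]
Final RIGHT: [bravo, alpha, alpha, echo, lima]
i=0: L=echo, R=bravo=BASE -> take LEFT -> echo
i=1: L=echo=BASE, R=alpha -> take RIGHT -> alpha
i=2: L=alpha R=alpha -> agree -> alpha
i=3: L=echo R=echo -> agree -> echo
i=4: L=echo, R=lima=BASE -> take LEFT -> echo
Conflict count: 0

Answer: 0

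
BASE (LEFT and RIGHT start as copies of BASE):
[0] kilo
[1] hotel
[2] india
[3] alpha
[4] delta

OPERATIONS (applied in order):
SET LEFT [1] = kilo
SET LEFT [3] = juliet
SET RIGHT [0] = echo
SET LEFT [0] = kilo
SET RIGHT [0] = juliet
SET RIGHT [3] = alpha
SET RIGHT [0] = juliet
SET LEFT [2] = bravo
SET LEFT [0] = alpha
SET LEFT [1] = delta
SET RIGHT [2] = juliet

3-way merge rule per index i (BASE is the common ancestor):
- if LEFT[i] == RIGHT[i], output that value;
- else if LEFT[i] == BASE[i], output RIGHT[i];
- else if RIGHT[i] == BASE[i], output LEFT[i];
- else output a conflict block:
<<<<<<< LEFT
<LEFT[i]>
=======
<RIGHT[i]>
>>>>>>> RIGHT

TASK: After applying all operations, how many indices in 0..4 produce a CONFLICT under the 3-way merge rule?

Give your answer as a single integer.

Final LEFT:  [alpha, delta, bravo, juliet, delta]
Final RIGHT: [juliet, hotel, juliet, alpha, delta]
i=0: BASE=kilo L=alpha R=juliet all differ -> CONFLICT
i=1: L=delta, R=hotel=BASE -> take LEFT -> delta
i=2: BASE=india L=bravo R=juliet all differ -> CONFLICT
i=3: L=juliet, R=alpha=BASE -> take LEFT -> juliet
i=4: L=delta R=delta -> agree -> delta
Conflict count: 2

Answer: 2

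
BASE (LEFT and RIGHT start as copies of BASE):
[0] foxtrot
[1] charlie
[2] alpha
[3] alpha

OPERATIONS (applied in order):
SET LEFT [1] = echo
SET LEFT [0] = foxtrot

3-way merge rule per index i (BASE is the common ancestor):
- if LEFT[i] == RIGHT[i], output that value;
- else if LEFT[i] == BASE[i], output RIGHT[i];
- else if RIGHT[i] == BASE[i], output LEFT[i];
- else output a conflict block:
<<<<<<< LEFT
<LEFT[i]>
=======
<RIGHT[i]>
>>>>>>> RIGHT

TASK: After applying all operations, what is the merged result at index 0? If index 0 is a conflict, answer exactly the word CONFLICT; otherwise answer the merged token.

Final LEFT:  [foxtrot, echo, alpha, alpha]
Final RIGHT: [foxtrot, charlie, alpha, alpha]
i=0: L=foxtrot R=foxtrot -> agree -> foxtrot
i=1: L=echo, R=charlie=BASE -> take LEFT -> echo
i=2: L=alpha R=alpha -> agree -> alpha
i=3: L=alpha R=alpha -> agree -> alpha
Index 0 -> foxtrot

Answer: foxtrot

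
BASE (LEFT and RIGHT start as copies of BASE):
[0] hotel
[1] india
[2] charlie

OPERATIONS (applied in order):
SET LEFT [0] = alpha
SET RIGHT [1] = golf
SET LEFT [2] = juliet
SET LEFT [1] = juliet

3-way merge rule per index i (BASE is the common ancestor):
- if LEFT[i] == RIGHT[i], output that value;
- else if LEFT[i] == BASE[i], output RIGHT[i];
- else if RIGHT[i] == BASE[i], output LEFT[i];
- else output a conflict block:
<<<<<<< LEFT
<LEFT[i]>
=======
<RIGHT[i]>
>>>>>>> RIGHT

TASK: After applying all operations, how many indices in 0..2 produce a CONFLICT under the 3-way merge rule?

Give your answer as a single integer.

Answer: 1

Derivation:
Final LEFT:  [alpha, juliet, juliet]
Final RIGHT: [hotel, golf, charlie]
i=0: L=alpha, R=hotel=BASE -> take LEFT -> alpha
i=1: BASE=india L=juliet R=golf all differ -> CONFLICT
i=2: L=juliet, R=charlie=BASE -> take LEFT -> juliet
Conflict count: 1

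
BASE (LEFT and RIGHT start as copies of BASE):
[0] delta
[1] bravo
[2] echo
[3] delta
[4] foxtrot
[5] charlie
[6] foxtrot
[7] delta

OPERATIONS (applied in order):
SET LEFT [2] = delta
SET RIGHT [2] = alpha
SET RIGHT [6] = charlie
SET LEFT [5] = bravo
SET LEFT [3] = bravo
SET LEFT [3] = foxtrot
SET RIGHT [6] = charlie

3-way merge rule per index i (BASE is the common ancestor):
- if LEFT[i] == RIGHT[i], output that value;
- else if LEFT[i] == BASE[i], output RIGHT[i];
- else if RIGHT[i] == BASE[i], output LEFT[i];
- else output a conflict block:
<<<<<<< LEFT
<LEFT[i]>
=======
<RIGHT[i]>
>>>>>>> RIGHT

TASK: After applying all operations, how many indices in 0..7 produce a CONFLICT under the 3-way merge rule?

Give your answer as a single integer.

Answer: 1

Derivation:
Final LEFT:  [delta, bravo, delta, foxtrot, foxtrot, bravo, foxtrot, delta]
Final RIGHT: [delta, bravo, alpha, delta, foxtrot, charlie, charlie, delta]
i=0: L=delta R=delta -> agree -> delta
i=1: L=bravo R=bravo -> agree -> bravo
i=2: BASE=echo L=delta R=alpha all differ -> CONFLICT
i=3: L=foxtrot, R=delta=BASE -> take LEFT -> foxtrot
i=4: L=foxtrot R=foxtrot -> agree -> foxtrot
i=5: L=bravo, R=charlie=BASE -> take LEFT -> bravo
i=6: L=foxtrot=BASE, R=charlie -> take RIGHT -> charlie
i=7: L=delta R=delta -> agree -> delta
Conflict count: 1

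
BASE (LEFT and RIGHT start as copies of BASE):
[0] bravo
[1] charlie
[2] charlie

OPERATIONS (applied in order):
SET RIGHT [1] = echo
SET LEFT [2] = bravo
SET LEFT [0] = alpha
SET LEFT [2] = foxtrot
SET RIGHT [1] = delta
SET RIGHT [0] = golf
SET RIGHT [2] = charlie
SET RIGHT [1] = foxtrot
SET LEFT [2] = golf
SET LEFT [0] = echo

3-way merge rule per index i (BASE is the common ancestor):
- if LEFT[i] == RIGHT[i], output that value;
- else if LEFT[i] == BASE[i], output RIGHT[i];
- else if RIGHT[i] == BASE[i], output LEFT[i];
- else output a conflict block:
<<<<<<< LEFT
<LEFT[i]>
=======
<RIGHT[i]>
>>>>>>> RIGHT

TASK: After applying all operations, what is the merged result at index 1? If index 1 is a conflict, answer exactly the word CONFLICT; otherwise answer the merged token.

Answer: foxtrot

Derivation:
Final LEFT:  [echo, charlie, golf]
Final RIGHT: [golf, foxtrot, charlie]
i=0: BASE=bravo L=echo R=golf all differ -> CONFLICT
i=1: L=charlie=BASE, R=foxtrot -> take RIGHT -> foxtrot
i=2: L=golf, R=charlie=BASE -> take LEFT -> golf
Index 1 -> foxtrot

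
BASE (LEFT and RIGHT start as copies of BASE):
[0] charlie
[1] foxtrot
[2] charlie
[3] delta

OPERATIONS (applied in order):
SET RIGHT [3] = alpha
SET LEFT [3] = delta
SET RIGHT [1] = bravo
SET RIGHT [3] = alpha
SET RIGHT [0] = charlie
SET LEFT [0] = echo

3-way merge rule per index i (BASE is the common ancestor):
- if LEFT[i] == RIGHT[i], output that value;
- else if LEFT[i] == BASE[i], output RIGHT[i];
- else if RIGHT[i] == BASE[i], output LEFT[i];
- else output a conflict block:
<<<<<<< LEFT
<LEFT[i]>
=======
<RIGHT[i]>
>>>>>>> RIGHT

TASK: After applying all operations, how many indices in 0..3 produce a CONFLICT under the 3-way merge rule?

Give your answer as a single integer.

Final LEFT:  [echo, foxtrot, charlie, delta]
Final RIGHT: [charlie, bravo, charlie, alpha]
i=0: L=echo, R=charlie=BASE -> take LEFT -> echo
i=1: L=foxtrot=BASE, R=bravo -> take RIGHT -> bravo
i=2: L=charlie R=charlie -> agree -> charlie
i=3: L=delta=BASE, R=alpha -> take RIGHT -> alpha
Conflict count: 0

Answer: 0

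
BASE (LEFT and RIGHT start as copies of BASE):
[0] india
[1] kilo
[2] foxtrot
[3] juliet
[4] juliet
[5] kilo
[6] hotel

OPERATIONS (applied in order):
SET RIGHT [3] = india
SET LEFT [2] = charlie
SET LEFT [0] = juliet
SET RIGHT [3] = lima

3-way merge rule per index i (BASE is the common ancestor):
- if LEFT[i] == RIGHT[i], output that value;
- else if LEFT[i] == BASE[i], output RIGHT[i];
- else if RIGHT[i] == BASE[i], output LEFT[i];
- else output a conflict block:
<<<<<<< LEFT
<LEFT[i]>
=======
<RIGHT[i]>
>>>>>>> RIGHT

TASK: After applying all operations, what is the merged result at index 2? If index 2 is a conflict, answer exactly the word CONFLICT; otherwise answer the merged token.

Final LEFT:  [juliet, kilo, charlie, juliet, juliet, kilo, hotel]
Final RIGHT: [india, kilo, foxtrot, lima, juliet, kilo, hotel]
i=0: L=juliet, R=india=BASE -> take LEFT -> juliet
i=1: L=kilo R=kilo -> agree -> kilo
i=2: L=charlie, R=foxtrot=BASE -> take LEFT -> charlie
i=3: L=juliet=BASE, R=lima -> take RIGHT -> lima
i=4: L=juliet R=juliet -> agree -> juliet
i=5: L=kilo R=kilo -> agree -> kilo
i=6: L=hotel R=hotel -> agree -> hotel
Index 2 -> charlie

Answer: charlie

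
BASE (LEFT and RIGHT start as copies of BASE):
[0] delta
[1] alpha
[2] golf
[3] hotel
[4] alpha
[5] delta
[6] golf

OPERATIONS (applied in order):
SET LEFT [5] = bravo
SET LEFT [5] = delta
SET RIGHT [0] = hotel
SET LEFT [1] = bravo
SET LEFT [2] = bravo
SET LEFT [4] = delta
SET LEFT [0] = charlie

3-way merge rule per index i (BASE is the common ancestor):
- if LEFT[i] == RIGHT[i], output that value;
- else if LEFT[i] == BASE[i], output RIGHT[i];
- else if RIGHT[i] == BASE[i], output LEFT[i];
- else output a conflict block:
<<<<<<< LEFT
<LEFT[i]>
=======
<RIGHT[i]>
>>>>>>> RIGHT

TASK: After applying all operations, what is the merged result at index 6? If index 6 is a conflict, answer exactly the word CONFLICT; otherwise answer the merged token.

Answer: golf

Derivation:
Final LEFT:  [charlie, bravo, bravo, hotel, delta, delta, golf]
Final RIGHT: [hotel, alpha, golf, hotel, alpha, delta, golf]
i=0: BASE=delta L=charlie R=hotel all differ -> CONFLICT
i=1: L=bravo, R=alpha=BASE -> take LEFT -> bravo
i=2: L=bravo, R=golf=BASE -> take LEFT -> bravo
i=3: L=hotel R=hotel -> agree -> hotel
i=4: L=delta, R=alpha=BASE -> take LEFT -> delta
i=5: L=delta R=delta -> agree -> delta
i=6: L=golf R=golf -> agree -> golf
Index 6 -> golf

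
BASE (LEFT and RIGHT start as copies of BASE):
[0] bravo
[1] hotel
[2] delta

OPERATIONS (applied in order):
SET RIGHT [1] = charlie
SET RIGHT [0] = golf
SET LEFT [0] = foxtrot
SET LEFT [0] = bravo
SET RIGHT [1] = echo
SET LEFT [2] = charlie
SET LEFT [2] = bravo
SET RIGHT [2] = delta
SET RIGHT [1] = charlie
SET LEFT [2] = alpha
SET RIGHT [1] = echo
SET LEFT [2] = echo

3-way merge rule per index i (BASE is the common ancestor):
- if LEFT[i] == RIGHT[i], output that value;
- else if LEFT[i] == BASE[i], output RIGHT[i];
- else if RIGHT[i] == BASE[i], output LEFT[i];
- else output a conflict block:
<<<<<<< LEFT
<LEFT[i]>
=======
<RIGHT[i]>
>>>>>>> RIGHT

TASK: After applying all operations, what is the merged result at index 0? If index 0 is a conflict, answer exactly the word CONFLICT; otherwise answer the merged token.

Answer: golf

Derivation:
Final LEFT:  [bravo, hotel, echo]
Final RIGHT: [golf, echo, delta]
i=0: L=bravo=BASE, R=golf -> take RIGHT -> golf
i=1: L=hotel=BASE, R=echo -> take RIGHT -> echo
i=2: L=echo, R=delta=BASE -> take LEFT -> echo
Index 0 -> golf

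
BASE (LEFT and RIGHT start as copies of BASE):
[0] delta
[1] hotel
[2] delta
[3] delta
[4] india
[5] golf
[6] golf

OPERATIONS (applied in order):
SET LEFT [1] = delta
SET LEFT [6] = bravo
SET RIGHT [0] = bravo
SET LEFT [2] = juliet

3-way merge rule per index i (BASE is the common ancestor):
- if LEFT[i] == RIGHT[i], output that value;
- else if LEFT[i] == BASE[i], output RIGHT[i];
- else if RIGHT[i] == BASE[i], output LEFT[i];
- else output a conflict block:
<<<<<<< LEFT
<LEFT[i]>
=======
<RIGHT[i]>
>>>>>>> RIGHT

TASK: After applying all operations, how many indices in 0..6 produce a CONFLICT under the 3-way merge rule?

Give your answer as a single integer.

Final LEFT:  [delta, delta, juliet, delta, india, golf, bravo]
Final RIGHT: [bravo, hotel, delta, delta, india, golf, golf]
i=0: L=delta=BASE, R=bravo -> take RIGHT -> bravo
i=1: L=delta, R=hotel=BASE -> take LEFT -> delta
i=2: L=juliet, R=delta=BASE -> take LEFT -> juliet
i=3: L=delta R=delta -> agree -> delta
i=4: L=india R=india -> agree -> india
i=5: L=golf R=golf -> agree -> golf
i=6: L=bravo, R=golf=BASE -> take LEFT -> bravo
Conflict count: 0

Answer: 0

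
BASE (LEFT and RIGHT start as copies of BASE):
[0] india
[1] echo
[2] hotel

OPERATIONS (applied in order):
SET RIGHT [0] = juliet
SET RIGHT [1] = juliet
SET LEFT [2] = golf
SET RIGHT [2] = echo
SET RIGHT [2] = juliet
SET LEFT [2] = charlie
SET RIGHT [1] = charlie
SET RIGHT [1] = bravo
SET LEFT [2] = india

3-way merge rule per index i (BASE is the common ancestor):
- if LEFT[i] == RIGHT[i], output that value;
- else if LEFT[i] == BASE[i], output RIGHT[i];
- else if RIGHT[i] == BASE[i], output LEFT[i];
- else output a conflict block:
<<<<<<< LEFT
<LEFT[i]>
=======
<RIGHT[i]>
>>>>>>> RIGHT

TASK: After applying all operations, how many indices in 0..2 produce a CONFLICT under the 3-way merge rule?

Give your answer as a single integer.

Final LEFT:  [india, echo, india]
Final RIGHT: [juliet, bravo, juliet]
i=0: L=india=BASE, R=juliet -> take RIGHT -> juliet
i=1: L=echo=BASE, R=bravo -> take RIGHT -> bravo
i=2: BASE=hotel L=india R=juliet all differ -> CONFLICT
Conflict count: 1

Answer: 1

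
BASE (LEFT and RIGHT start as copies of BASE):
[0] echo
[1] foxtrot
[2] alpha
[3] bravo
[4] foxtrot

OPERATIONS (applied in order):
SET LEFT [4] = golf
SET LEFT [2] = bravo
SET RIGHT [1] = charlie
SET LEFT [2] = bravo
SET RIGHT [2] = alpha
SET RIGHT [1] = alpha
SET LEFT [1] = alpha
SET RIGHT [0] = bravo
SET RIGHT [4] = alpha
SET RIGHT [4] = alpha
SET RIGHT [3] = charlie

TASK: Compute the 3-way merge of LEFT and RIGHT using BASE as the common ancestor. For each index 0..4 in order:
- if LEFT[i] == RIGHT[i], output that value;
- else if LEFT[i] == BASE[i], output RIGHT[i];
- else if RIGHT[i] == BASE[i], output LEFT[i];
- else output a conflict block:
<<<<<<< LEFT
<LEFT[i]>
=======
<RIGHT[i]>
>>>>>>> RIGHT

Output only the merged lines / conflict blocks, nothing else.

Final LEFT:  [echo, alpha, bravo, bravo, golf]
Final RIGHT: [bravo, alpha, alpha, charlie, alpha]
i=0: L=echo=BASE, R=bravo -> take RIGHT -> bravo
i=1: L=alpha R=alpha -> agree -> alpha
i=2: L=bravo, R=alpha=BASE -> take LEFT -> bravo
i=3: L=bravo=BASE, R=charlie -> take RIGHT -> charlie
i=4: BASE=foxtrot L=golf R=alpha all differ -> CONFLICT

Answer: bravo
alpha
bravo
charlie
<<<<<<< LEFT
golf
=======
alpha
>>>>>>> RIGHT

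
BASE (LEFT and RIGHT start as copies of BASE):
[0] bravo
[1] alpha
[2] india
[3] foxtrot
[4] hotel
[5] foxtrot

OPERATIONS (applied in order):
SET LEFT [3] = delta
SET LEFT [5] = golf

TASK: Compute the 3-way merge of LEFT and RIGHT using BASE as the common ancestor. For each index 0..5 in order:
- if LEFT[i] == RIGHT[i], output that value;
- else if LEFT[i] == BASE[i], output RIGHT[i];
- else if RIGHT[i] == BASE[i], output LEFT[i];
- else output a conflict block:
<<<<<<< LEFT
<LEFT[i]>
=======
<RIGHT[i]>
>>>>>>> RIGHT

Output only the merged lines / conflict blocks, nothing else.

Answer: bravo
alpha
india
delta
hotel
golf

Derivation:
Final LEFT:  [bravo, alpha, india, delta, hotel, golf]
Final RIGHT: [bravo, alpha, india, foxtrot, hotel, foxtrot]
i=0: L=bravo R=bravo -> agree -> bravo
i=1: L=alpha R=alpha -> agree -> alpha
i=2: L=india R=india -> agree -> india
i=3: L=delta, R=foxtrot=BASE -> take LEFT -> delta
i=4: L=hotel R=hotel -> agree -> hotel
i=5: L=golf, R=foxtrot=BASE -> take LEFT -> golf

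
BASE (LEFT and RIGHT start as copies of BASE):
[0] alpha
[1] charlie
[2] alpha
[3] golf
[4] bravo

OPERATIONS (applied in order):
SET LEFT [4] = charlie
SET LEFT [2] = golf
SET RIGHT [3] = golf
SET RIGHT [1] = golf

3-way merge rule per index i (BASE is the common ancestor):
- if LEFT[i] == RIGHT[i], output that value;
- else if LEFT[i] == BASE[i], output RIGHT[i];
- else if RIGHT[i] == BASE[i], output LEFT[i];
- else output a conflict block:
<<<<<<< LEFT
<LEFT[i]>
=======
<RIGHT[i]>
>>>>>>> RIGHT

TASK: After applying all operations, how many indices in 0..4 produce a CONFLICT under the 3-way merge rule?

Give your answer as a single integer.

Answer: 0

Derivation:
Final LEFT:  [alpha, charlie, golf, golf, charlie]
Final RIGHT: [alpha, golf, alpha, golf, bravo]
i=0: L=alpha R=alpha -> agree -> alpha
i=1: L=charlie=BASE, R=golf -> take RIGHT -> golf
i=2: L=golf, R=alpha=BASE -> take LEFT -> golf
i=3: L=golf R=golf -> agree -> golf
i=4: L=charlie, R=bravo=BASE -> take LEFT -> charlie
Conflict count: 0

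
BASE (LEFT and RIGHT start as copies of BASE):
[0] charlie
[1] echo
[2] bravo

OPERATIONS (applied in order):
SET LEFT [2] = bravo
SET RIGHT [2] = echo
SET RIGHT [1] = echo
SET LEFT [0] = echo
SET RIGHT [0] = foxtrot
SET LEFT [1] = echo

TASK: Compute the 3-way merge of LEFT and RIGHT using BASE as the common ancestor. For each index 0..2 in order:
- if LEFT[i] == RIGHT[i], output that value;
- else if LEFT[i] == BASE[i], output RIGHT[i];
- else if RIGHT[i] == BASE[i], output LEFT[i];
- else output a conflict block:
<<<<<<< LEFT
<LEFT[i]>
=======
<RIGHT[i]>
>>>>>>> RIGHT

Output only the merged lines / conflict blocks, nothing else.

Final LEFT:  [echo, echo, bravo]
Final RIGHT: [foxtrot, echo, echo]
i=0: BASE=charlie L=echo R=foxtrot all differ -> CONFLICT
i=1: L=echo R=echo -> agree -> echo
i=2: L=bravo=BASE, R=echo -> take RIGHT -> echo

Answer: <<<<<<< LEFT
echo
=======
foxtrot
>>>>>>> RIGHT
echo
echo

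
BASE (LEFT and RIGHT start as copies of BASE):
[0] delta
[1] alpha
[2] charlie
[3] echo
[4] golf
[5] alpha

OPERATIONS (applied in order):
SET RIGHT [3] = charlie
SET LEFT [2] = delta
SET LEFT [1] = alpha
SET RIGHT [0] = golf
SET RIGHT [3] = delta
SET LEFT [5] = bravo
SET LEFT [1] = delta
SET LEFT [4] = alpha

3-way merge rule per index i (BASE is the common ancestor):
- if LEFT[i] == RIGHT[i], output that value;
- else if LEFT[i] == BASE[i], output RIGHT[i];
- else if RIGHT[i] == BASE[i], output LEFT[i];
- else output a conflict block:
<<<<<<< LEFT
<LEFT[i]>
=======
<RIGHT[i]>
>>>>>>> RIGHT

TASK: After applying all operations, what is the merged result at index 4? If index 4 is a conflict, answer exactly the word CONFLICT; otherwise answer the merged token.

Final LEFT:  [delta, delta, delta, echo, alpha, bravo]
Final RIGHT: [golf, alpha, charlie, delta, golf, alpha]
i=0: L=delta=BASE, R=golf -> take RIGHT -> golf
i=1: L=delta, R=alpha=BASE -> take LEFT -> delta
i=2: L=delta, R=charlie=BASE -> take LEFT -> delta
i=3: L=echo=BASE, R=delta -> take RIGHT -> delta
i=4: L=alpha, R=golf=BASE -> take LEFT -> alpha
i=5: L=bravo, R=alpha=BASE -> take LEFT -> bravo
Index 4 -> alpha

Answer: alpha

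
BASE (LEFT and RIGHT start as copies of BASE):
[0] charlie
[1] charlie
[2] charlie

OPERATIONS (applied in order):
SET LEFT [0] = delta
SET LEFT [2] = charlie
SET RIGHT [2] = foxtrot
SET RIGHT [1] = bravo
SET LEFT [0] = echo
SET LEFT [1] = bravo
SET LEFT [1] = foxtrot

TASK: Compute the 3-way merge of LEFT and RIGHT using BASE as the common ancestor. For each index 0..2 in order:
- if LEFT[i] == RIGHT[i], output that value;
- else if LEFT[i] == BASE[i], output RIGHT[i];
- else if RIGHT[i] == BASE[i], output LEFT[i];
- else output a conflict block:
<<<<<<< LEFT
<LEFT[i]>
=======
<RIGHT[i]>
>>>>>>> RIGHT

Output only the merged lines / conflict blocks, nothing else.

Answer: echo
<<<<<<< LEFT
foxtrot
=======
bravo
>>>>>>> RIGHT
foxtrot

Derivation:
Final LEFT:  [echo, foxtrot, charlie]
Final RIGHT: [charlie, bravo, foxtrot]
i=0: L=echo, R=charlie=BASE -> take LEFT -> echo
i=1: BASE=charlie L=foxtrot R=bravo all differ -> CONFLICT
i=2: L=charlie=BASE, R=foxtrot -> take RIGHT -> foxtrot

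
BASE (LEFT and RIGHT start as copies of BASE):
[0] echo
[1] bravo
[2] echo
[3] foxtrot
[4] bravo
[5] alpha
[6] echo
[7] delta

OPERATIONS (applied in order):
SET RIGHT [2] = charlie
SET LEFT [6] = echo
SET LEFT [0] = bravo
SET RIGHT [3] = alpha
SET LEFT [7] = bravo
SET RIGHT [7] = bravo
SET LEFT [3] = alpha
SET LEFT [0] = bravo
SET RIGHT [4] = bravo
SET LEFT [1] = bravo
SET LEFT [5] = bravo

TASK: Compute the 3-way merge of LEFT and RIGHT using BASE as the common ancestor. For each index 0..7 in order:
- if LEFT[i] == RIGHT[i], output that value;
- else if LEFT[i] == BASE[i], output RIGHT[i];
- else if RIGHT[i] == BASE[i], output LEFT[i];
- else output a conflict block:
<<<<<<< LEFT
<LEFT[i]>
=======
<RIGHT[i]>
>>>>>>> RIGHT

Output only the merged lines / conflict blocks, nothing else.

Final LEFT:  [bravo, bravo, echo, alpha, bravo, bravo, echo, bravo]
Final RIGHT: [echo, bravo, charlie, alpha, bravo, alpha, echo, bravo]
i=0: L=bravo, R=echo=BASE -> take LEFT -> bravo
i=1: L=bravo R=bravo -> agree -> bravo
i=2: L=echo=BASE, R=charlie -> take RIGHT -> charlie
i=3: L=alpha R=alpha -> agree -> alpha
i=4: L=bravo R=bravo -> agree -> bravo
i=5: L=bravo, R=alpha=BASE -> take LEFT -> bravo
i=6: L=echo R=echo -> agree -> echo
i=7: L=bravo R=bravo -> agree -> bravo

Answer: bravo
bravo
charlie
alpha
bravo
bravo
echo
bravo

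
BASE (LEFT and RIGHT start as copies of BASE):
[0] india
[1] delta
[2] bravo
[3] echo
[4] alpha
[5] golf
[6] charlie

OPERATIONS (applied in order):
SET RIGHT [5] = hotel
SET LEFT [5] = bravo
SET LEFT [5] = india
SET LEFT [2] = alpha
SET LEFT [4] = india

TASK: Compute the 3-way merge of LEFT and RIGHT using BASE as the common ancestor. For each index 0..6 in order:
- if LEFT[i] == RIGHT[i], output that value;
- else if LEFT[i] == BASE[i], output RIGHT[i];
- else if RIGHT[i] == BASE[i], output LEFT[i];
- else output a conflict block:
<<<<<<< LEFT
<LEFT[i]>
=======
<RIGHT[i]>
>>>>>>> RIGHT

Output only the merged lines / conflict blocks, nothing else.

Final LEFT:  [india, delta, alpha, echo, india, india, charlie]
Final RIGHT: [india, delta, bravo, echo, alpha, hotel, charlie]
i=0: L=india R=india -> agree -> india
i=1: L=delta R=delta -> agree -> delta
i=2: L=alpha, R=bravo=BASE -> take LEFT -> alpha
i=3: L=echo R=echo -> agree -> echo
i=4: L=india, R=alpha=BASE -> take LEFT -> india
i=5: BASE=golf L=india R=hotel all differ -> CONFLICT
i=6: L=charlie R=charlie -> agree -> charlie

Answer: india
delta
alpha
echo
india
<<<<<<< LEFT
india
=======
hotel
>>>>>>> RIGHT
charlie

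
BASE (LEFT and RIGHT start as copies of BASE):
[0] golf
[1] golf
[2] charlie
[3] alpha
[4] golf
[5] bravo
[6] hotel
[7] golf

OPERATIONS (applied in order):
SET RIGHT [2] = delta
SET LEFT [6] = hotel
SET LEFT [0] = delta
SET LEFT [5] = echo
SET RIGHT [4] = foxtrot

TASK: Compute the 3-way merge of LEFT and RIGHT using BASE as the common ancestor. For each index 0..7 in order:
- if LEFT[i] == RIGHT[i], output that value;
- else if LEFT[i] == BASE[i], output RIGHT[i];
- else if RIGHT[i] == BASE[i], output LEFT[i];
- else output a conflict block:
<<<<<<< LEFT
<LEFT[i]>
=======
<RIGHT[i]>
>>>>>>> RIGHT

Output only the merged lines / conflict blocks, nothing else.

Answer: delta
golf
delta
alpha
foxtrot
echo
hotel
golf

Derivation:
Final LEFT:  [delta, golf, charlie, alpha, golf, echo, hotel, golf]
Final RIGHT: [golf, golf, delta, alpha, foxtrot, bravo, hotel, golf]
i=0: L=delta, R=golf=BASE -> take LEFT -> delta
i=1: L=golf R=golf -> agree -> golf
i=2: L=charlie=BASE, R=delta -> take RIGHT -> delta
i=3: L=alpha R=alpha -> agree -> alpha
i=4: L=golf=BASE, R=foxtrot -> take RIGHT -> foxtrot
i=5: L=echo, R=bravo=BASE -> take LEFT -> echo
i=6: L=hotel R=hotel -> agree -> hotel
i=7: L=golf R=golf -> agree -> golf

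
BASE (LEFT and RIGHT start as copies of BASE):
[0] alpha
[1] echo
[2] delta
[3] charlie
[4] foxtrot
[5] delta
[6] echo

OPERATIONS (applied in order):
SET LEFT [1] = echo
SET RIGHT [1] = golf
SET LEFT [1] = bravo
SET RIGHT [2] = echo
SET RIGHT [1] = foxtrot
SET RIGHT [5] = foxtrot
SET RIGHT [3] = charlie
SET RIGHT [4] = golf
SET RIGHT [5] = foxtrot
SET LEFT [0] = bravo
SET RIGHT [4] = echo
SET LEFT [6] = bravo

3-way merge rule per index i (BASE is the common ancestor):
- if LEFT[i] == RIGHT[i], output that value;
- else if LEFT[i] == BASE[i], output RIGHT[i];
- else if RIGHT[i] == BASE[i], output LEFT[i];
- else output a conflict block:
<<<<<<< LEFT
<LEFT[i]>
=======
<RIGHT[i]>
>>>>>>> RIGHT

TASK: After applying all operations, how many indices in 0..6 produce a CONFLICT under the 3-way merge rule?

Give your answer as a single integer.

Final LEFT:  [bravo, bravo, delta, charlie, foxtrot, delta, bravo]
Final RIGHT: [alpha, foxtrot, echo, charlie, echo, foxtrot, echo]
i=0: L=bravo, R=alpha=BASE -> take LEFT -> bravo
i=1: BASE=echo L=bravo R=foxtrot all differ -> CONFLICT
i=2: L=delta=BASE, R=echo -> take RIGHT -> echo
i=3: L=charlie R=charlie -> agree -> charlie
i=4: L=foxtrot=BASE, R=echo -> take RIGHT -> echo
i=5: L=delta=BASE, R=foxtrot -> take RIGHT -> foxtrot
i=6: L=bravo, R=echo=BASE -> take LEFT -> bravo
Conflict count: 1

Answer: 1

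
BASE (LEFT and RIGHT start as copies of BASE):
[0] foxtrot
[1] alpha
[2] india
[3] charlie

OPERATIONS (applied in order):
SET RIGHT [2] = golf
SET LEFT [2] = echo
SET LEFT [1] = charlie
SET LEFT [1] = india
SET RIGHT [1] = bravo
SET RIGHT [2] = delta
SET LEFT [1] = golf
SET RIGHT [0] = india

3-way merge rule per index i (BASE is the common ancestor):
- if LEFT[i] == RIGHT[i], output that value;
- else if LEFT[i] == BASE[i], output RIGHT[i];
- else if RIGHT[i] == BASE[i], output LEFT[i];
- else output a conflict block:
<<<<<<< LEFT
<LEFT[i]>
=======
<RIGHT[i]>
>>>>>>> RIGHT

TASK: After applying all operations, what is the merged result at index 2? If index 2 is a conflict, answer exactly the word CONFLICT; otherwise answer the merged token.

Answer: CONFLICT

Derivation:
Final LEFT:  [foxtrot, golf, echo, charlie]
Final RIGHT: [india, bravo, delta, charlie]
i=0: L=foxtrot=BASE, R=india -> take RIGHT -> india
i=1: BASE=alpha L=golf R=bravo all differ -> CONFLICT
i=2: BASE=india L=echo R=delta all differ -> CONFLICT
i=3: L=charlie R=charlie -> agree -> charlie
Index 2 -> CONFLICT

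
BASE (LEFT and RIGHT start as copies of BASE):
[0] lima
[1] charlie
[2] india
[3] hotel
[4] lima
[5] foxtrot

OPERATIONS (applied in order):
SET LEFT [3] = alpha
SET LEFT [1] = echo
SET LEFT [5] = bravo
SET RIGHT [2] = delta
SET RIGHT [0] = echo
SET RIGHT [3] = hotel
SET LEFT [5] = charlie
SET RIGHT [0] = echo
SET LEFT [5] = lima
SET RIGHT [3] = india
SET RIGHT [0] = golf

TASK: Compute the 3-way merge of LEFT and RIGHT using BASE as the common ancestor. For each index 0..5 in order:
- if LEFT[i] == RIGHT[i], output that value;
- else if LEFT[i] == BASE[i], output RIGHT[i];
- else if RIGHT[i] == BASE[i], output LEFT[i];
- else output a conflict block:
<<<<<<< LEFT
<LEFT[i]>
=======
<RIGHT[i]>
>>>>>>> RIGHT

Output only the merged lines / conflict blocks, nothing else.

Answer: golf
echo
delta
<<<<<<< LEFT
alpha
=======
india
>>>>>>> RIGHT
lima
lima

Derivation:
Final LEFT:  [lima, echo, india, alpha, lima, lima]
Final RIGHT: [golf, charlie, delta, india, lima, foxtrot]
i=0: L=lima=BASE, R=golf -> take RIGHT -> golf
i=1: L=echo, R=charlie=BASE -> take LEFT -> echo
i=2: L=india=BASE, R=delta -> take RIGHT -> delta
i=3: BASE=hotel L=alpha R=india all differ -> CONFLICT
i=4: L=lima R=lima -> agree -> lima
i=5: L=lima, R=foxtrot=BASE -> take LEFT -> lima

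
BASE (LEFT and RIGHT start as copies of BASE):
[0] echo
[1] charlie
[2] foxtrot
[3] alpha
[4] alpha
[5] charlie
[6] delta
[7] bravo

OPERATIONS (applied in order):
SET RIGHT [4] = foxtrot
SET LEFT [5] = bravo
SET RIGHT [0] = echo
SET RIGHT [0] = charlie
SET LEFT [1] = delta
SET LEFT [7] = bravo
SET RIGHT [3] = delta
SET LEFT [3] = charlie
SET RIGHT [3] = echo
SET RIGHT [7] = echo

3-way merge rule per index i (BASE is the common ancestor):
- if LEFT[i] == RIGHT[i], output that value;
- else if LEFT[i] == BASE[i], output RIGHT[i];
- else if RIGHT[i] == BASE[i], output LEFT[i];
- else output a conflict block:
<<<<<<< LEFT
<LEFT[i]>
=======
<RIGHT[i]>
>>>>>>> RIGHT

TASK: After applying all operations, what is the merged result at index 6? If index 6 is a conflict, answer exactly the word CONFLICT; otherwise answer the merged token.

Final LEFT:  [echo, delta, foxtrot, charlie, alpha, bravo, delta, bravo]
Final RIGHT: [charlie, charlie, foxtrot, echo, foxtrot, charlie, delta, echo]
i=0: L=echo=BASE, R=charlie -> take RIGHT -> charlie
i=1: L=delta, R=charlie=BASE -> take LEFT -> delta
i=2: L=foxtrot R=foxtrot -> agree -> foxtrot
i=3: BASE=alpha L=charlie R=echo all differ -> CONFLICT
i=4: L=alpha=BASE, R=foxtrot -> take RIGHT -> foxtrot
i=5: L=bravo, R=charlie=BASE -> take LEFT -> bravo
i=6: L=delta R=delta -> agree -> delta
i=7: L=bravo=BASE, R=echo -> take RIGHT -> echo
Index 6 -> delta

Answer: delta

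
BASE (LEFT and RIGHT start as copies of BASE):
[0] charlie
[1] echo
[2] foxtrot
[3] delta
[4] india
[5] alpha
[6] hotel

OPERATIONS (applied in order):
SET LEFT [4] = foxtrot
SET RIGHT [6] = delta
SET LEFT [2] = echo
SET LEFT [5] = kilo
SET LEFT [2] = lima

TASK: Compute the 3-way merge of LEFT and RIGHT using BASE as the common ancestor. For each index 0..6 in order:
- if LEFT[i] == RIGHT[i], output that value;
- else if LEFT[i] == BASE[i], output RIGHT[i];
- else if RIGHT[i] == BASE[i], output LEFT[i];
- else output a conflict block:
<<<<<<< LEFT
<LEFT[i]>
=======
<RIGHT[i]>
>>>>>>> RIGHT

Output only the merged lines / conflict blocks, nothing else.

Final LEFT:  [charlie, echo, lima, delta, foxtrot, kilo, hotel]
Final RIGHT: [charlie, echo, foxtrot, delta, india, alpha, delta]
i=0: L=charlie R=charlie -> agree -> charlie
i=1: L=echo R=echo -> agree -> echo
i=2: L=lima, R=foxtrot=BASE -> take LEFT -> lima
i=3: L=delta R=delta -> agree -> delta
i=4: L=foxtrot, R=india=BASE -> take LEFT -> foxtrot
i=5: L=kilo, R=alpha=BASE -> take LEFT -> kilo
i=6: L=hotel=BASE, R=delta -> take RIGHT -> delta

Answer: charlie
echo
lima
delta
foxtrot
kilo
delta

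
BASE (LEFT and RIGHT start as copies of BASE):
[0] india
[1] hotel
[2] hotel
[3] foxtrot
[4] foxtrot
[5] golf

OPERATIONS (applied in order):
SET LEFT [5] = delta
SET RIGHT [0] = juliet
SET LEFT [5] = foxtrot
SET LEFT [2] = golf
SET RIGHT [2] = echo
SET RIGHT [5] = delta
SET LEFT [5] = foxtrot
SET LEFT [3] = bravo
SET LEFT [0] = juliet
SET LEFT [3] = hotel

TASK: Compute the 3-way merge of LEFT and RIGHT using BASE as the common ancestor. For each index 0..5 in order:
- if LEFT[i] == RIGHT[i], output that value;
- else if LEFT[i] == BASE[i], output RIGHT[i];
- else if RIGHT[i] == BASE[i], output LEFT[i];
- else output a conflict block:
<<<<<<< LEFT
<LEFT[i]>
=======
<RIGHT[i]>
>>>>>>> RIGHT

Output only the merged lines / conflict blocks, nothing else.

Final LEFT:  [juliet, hotel, golf, hotel, foxtrot, foxtrot]
Final RIGHT: [juliet, hotel, echo, foxtrot, foxtrot, delta]
i=0: L=juliet R=juliet -> agree -> juliet
i=1: L=hotel R=hotel -> agree -> hotel
i=2: BASE=hotel L=golf R=echo all differ -> CONFLICT
i=3: L=hotel, R=foxtrot=BASE -> take LEFT -> hotel
i=4: L=foxtrot R=foxtrot -> agree -> foxtrot
i=5: BASE=golf L=foxtrot R=delta all differ -> CONFLICT

Answer: juliet
hotel
<<<<<<< LEFT
golf
=======
echo
>>>>>>> RIGHT
hotel
foxtrot
<<<<<<< LEFT
foxtrot
=======
delta
>>>>>>> RIGHT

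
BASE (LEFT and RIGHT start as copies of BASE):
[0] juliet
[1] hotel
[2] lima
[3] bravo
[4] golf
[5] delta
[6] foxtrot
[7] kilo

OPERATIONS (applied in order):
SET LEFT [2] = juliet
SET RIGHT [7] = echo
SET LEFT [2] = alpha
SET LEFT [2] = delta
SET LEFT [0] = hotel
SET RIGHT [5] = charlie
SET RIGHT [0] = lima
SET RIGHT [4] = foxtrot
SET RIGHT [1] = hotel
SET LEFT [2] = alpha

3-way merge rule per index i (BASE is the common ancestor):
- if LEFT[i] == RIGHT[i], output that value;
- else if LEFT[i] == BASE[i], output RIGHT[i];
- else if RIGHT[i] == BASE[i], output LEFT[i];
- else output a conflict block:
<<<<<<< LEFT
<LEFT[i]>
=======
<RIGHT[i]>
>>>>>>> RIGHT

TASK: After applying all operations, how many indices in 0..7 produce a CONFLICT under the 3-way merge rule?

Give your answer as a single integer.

Answer: 1

Derivation:
Final LEFT:  [hotel, hotel, alpha, bravo, golf, delta, foxtrot, kilo]
Final RIGHT: [lima, hotel, lima, bravo, foxtrot, charlie, foxtrot, echo]
i=0: BASE=juliet L=hotel R=lima all differ -> CONFLICT
i=1: L=hotel R=hotel -> agree -> hotel
i=2: L=alpha, R=lima=BASE -> take LEFT -> alpha
i=3: L=bravo R=bravo -> agree -> bravo
i=4: L=golf=BASE, R=foxtrot -> take RIGHT -> foxtrot
i=5: L=delta=BASE, R=charlie -> take RIGHT -> charlie
i=6: L=foxtrot R=foxtrot -> agree -> foxtrot
i=7: L=kilo=BASE, R=echo -> take RIGHT -> echo
Conflict count: 1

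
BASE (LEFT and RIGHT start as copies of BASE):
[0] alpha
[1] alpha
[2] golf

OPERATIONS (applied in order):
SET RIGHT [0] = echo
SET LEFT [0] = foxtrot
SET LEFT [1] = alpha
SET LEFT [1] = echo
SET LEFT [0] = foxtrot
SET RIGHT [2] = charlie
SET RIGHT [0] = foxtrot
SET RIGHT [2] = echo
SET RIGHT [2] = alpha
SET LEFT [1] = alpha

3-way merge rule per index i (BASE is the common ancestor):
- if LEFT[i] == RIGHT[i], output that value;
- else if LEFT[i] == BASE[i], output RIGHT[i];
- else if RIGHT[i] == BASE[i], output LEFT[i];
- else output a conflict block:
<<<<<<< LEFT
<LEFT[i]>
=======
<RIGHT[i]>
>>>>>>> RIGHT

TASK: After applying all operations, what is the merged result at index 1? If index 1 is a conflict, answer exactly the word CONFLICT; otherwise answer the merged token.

Answer: alpha

Derivation:
Final LEFT:  [foxtrot, alpha, golf]
Final RIGHT: [foxtrot, alpha, alpha]
i=0: L=foxtrot R=foxtrot -> agree -> foxtrot
i=1: L=alpha R=alpha -> agree -> alpha
i=2: L=golf=BASE, R=alpha -> take RIGHT -> alpha
Index 1 -> alpha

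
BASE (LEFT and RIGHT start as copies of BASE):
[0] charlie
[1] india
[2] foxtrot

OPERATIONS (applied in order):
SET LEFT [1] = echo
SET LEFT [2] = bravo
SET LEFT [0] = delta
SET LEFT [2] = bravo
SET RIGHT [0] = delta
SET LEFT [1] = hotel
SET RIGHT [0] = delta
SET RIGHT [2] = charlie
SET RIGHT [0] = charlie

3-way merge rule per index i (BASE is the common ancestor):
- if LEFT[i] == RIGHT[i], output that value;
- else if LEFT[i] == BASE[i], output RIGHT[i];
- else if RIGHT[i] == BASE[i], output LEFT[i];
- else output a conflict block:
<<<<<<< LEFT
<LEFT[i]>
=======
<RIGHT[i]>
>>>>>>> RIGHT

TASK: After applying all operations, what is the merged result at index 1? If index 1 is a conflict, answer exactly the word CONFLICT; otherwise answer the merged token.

Final LEFT:  [delta, hotel, bravo]
Final RIGHT: [charlie, india, charlie]
i=0: L=delta, R=charlie=BASE -> take LEFT -> delta
i=1: L=hotel, R=india=BASE -> take LEFT -> hotel
i=2: BASE=foxtrot L=bravo R=charlie all differ -> CONFLICT
Index 1 -> hotel

Answer: hotel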